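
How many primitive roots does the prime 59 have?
Number of primitive roots mod 59 = φ(58) = 28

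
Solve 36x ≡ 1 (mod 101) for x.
36^(-1) ≡ 87 (mod 101). Verification: 36 × 87 = 3132 ≡ 1 (mod 101)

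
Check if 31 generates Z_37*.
p - 1 = 36 has prime divisors 2, 3. Check 31^(36/q) mod 37 for each: 31^(36/2) = 31^18 ≡ 36, 31^(36/3) = 31^12 ≡ 1 (mod 37). Since 31^12 ≡ 1 (mod 37), the order of 31 divides 12 (in fact the order is 4) ≠ 36, so it is not a primitive root.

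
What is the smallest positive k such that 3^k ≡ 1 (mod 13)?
Powers of 3 mod 13: 3^1≡3, 3^2≡9, 3^3≡1. Order = 3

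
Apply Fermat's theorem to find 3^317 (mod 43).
By Fermat: 3^{42} ≡ 1 (mod 43). 317 = 7×42 + 23. So 3^{317} ≡ 3^{23} ≡ 34 (mod 43)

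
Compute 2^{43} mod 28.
16

Using successive squaring:
Binary expansion of 43: 101011
Powers of 2 mod 28 (each is the square of the previous):
  2^1 ≡ 2 (mod 28)
  2^2 ≡ 2² = 4 ≡ 4 (mod 28)
  2^4 ≡ 4² = 16 ≡ 16 (mod 28)
  2^8 ≡ 16² = 256 ≡ 4 (mod 28)
  2^16 ≡ 4² = 16 ≡ 16 (mod 28)
  2^32 ≡ 16² = 256 ≡ 4 (mod 28)
43 = 32 + 8 + 2 + 1, so 2^43 = 2^32 × 2^8 × 2^2 × 2^1 ≡ 4 × 4 × 4 × 2 (mod 28)
Multiplying step by step:
  4 × 4 = 16 ≡ 16 (mod 28)
  16 × 4 = 64 ≡ 8 (mod 28)
  8 × 2 = 16 ≡ 16 (mod 28)
Result: 2^43 ≡ 16 (mod 28)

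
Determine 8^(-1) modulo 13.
8^(-1) ≡ 5 (mod 13). Verification: 8 × 5 = 40 ≡ 1 (mod 13)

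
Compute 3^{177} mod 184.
3

Using successive squaring:
Binary expansion of 177: 10110001
Powers of 3 mod 184 (each is the square of the previous):
  3^1 ≡ 3 (mod 184)
  3^2 ≡ 3² = 9 ≡ 9 (mod 184)
  3^4 ≡ 9² = 81 ≡ 81 (mod 184)
  3^8 ≡ 81² = 6561 ≡ 121 (mod 184)
  3^16 ≡ 121² = 14641 ≡ 105 (mod 184)
  3^32 ≡ 105² = 11025 ≡ 169 (mod 184)
  3^64 ≡ 169² = 28561 ≡ 41 (mod 184)
  3^128 ≡ 41² = 1681 ≡ 25 (mod 184)
177 = 128 + 32 + 16 + 1, so 3^177 = 3^128 × 3^32 × 3^16 × 3^1 ≡ 25 × 169 × 105 × 3 (mod 184)
Multiplying step by step:
  25 × 169 = 4225 ≡ 177 (mod 184)
  177 × 105 = 18585 ≡ 1 (mod 184)
  1 × 3 = 3 ≡ 3 (mod 184)
Result: 3^177 ≡ 3 (mod 184)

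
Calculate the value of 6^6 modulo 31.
6 = 4 + 2 (binary 110). Repeated squaring mod 31: 6^1 ≡ 6; 6^2 ≡ 6² = 36 ≡ 5; 6^4 ≡ 5² = 25 ≡ 25. Multiply: 6^6 = 6^4 × 6^2 ≡ 25 × 5 (mod 31): 25 × 5 = 125 ≡ 1. So 6^6 ≡ 1 (mod 31).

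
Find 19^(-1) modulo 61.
45

Using Extended Euclidean Algorithm:
gcd(19, 61) = 1
Bezout coefficients: 19 × -16 + 61 × 5 = 1
So 19 × -16 ≡ 1 (mod 61)
The inverse is -16 mod 61 = 45
Verification: 19 × 45 = 855 = 14 × 61 + 1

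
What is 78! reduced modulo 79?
By Wilson's theorem, (78)! ≡ -1 ≡ 78 (mod 79)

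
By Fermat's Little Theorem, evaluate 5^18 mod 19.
By Fermat's Little Theorem, 5^{18} ≡ 1 (mod 19) since 19 is prime and gcd(5, 19) = 1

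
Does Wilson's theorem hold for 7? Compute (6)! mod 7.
(6)! mod 7 = 6. Since this equals -1 (mod 7), Wilson confirms 7 is prime.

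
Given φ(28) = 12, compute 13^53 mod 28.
By Euler: 13^{12} ≡ 1 (mod 28) since gcd(13, 28) = 1. 53 = 4×12 + 5. So 13^{53} ≡ 13^{5} ≡ 13 (mod 28)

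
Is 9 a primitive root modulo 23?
p - 1 = 22 has prime divisors 2, 11. Check 9^(22/q) mod 23 for each: 9^(22/2) = 9^11 ≡ 1, 9^(22/11) = 9^2 ≡ 12 (mod 23). Since 9^11 ≡ 1 (mod 23), the order of 9 divides 11 (in fact the order is 11) ≠ 22, so it is not a primitive root.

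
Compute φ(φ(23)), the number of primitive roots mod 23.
Number of primitive roots mod 23 = φ(22) = 10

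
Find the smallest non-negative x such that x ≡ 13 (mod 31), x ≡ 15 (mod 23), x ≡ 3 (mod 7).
199

Using the Chinese Remainder Theorem:
M = product of moduli = 4991
For equation 1: M_1 = 161, 161 ≡ 6 (mod 31), inverse of 161 mod 31 is 26 (check: 6 × 26 = 156 ≡ 1 (mod 31))
For equation 2: M_2 = 217, 217 ≡ 10 (mod 23), inverse of 217 mod 23 is 7 (check: 10 × 7 = 70 ≡ 1 (mod 23))
For equation 3: M_3 = 713, 713 ≡ 6 (mod 7), inverse of 713 mod 7 is 6 (check: 6 × 6 = 36 ≡ 1 (mod 7))
Combine: x ≡ Σ r_i×M_i×(M_i⁻¹ mod m_i) = 13×161×26 + 15×217×7 + 3×713×6 = 54418 + 22785 + 12834 = 90037
90037 mod 4991 = 199
x ≡ 199 (mod 4991)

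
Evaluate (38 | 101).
(38/101) = 38^{50} mod 101 = -1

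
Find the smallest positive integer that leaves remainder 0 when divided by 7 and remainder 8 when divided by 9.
M = 7 × 9 = 63. M₁ = 9, y₁ ≡ 4 (mod 7). M₂ = 7, y₂ ≡ 4 (mod 9). x = 0×9×4 + 8×7×4 ≡ 35 (mod 63). The smallest positive such number is 35.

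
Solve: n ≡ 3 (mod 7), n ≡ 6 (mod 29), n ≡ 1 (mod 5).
M = 7 × 29 × 5 = 1015. M₁ = 145, y₁ ≡ 3 (mod 7). M₂ = 35, y₂ ≡ 5 (mod 29). M₃ = 203, y₃ ≡ 2 (mod 5). n = 3×145×3 + 6×35×5 + 1×203×2 ≡ 731 (mod 1015)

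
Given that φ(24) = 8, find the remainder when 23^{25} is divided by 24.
By Euler: 23^{8} ≡ 1 (mod 24) since gcd(23, 24) = 1. 25 = 3×8 + 1. So 23^{25} ≡ 23^{1} ≡ 23 (mod 24)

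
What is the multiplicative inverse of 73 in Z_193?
73^(-1) ≡ 156 (mod 193). Verification: 73 × 156 = 11388 ≡ 1 (mod 193)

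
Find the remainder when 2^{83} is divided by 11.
By Fermat: 2^{10} ≡ 1 (mod 11). 83 = 8×10 + 3. So 2^{83} ≡ 2^{3} ≡ 8 (mod 11)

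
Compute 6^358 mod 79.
Using Fermat: 6^{78} ≡ 1 (mod 79). 358 ≡ 46 (mod 78). So 6^{358} ≡ 6^{46} ≡ 40 (mod 79)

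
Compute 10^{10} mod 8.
0

Using successive squaring:
Binary expansion of 10: 1010
Powers of 10 mod 8 (each is the square of the previous):
  10^1 ≡ 2 (mod 8)
  10^2 ≡ 2² = 4 ≡ 4 (mod 8)
  10^4 ≡ 4² = 16 ≡ 0 (mod 8)
  10^8 ≡ 0² = 0 ≡ 0 (mod 8)
10 = 8 + 2, so 10^10 = 10^8 × 10^2 ≡ 0 × 4 (mod 8)
Multiplying step by step:
  0 × 4 = 0 ≡ 0 (mod 8)
Result: 10^10 ≡ 0 (mod 8)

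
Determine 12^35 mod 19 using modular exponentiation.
Using Fermat: 12^{18} ≡ 1 (mod 19). 35 ≡ 17 (mod 18). So 12^{35} ≡ 12^{17} ≡ 8 (mod 19)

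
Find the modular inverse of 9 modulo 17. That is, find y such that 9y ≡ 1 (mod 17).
2

Using Extended Euclidean Algorithm:
gcd(9, 17) = 1
Bezout coefficients: 9 × 2 + 17 × -1 = 1
So 9 × 2 ≡ 1 (mod 17)
The inverse is 2 mod 17 = 2
Verification: 9 × 2 = 18 = 1 × 17 + 1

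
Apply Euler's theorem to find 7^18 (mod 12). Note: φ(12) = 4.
By Euler: 7^{4} ≡ 1 (mod 12) since gcd(7, 12) = 1. 18 = 4×4 + 2. So 7^{18} ≡ 7^{2} ≡ 1 (mod 12)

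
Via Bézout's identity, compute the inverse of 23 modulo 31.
Extended GCD: 23(-4) + 31(3) = 1. So 23^(-1) ≡ 27 ≡ 27 (mod 31). Verify: 23 × 27 = 621 ≡ 1 (mod 31)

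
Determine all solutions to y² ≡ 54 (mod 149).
The square roots of 54 mod 149 are 90 and 59. Verify: 90² = 8100 ≡ 54 (mod 149)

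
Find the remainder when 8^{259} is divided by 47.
By Fermat: 8^{46} ≡ 1 (mod 47). 259 = 5×46 + 29. So 8^{259} ≡ 8^{29} ≡ 25 (mod 47)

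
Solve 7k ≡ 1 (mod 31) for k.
7^(-1) ≡ 9 (mod 31). Verification: 7 × 9 = 63 ≡ 1 (mod 31)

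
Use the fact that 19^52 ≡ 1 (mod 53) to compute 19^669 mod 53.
By Fermat: 19^{52} ≡ 1 (mod 53). 669 ≡ 45 (mod 52). So 19^{669} ≡ 19^{45} ≡ 2 (mod 53)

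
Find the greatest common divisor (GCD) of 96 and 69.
3

Using the Euclidean algorithm:
96 = 1 × 69 + 27
69 = 2 × 27 + 15
27 = 1 × 15 + 12
15 = 1 × 12 + 3
12 = 4 × 3 + 0

GCD(96, 69) = 3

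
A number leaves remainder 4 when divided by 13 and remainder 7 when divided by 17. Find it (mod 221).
M = 13 × 17 = 221. M₁ = 17, y₁ ≡ 10 (mod 13). M₂ = 13, y₂ ≡ 4 (mod 17). m = 4×17×10 + 7×13×4 ≡ 160 (mod 221)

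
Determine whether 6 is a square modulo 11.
By Euler's criterion: 6^{5} ≡ 10 (mod 11). Since this equals -1 (≡ 10), 6 is not a QR.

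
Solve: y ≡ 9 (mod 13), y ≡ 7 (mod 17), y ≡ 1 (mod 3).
M = 13 × 17 × 3 = 663. M₁ = 51, y₁ ≡ 12 (mod 13). M₂ = 39, y₂ ≡ 7 (mod 17). M₃ = 221, y₃ ≡ 2 (mod 3). y = 9×51×12 + 7×39×7 + 1×221×2 ≡ 568 (mod 663)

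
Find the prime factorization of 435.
3 × 5 × 29

Divide by primes starting from smallest:
435 ÷ 3 = 145
145 ÷ 5 = 29
29 ÷ 29 = 1

435 = 3 × 5 × 29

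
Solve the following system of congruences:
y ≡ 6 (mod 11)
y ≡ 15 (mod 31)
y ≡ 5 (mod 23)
4076

Using the Chinese Remainder Theorem:
M = product of moduli = 7843
For equation 1: M_1 = 713, 713 ≡ 9 (mod 11), inverse of 713 mod 11 is 5 (check: 9 × 5 = 45 ≡ 1 (mod 11))
For equation 2: M_2 = 253, 253 ≡ 5 (mod 31), inverse of 253 mod 31 is 25 (check: 5 × 25 = 125 ≡ 1 (mod 31))
For equation 3: M_3 = 341, 341 ≡ 19 (mod 23), inverse of 341 mod 23 is 17 (check: 19 × 17 = 323 ≡ 1 (mod 23))
Combine: y ≡ Σ r_i×M_i×(M_i⁻¹ mod m_i) = 6×713×5 + 15×253×25 + 5×341×17 = 21390 + 94875 + 28985 = 145250
145250 mod 7843 = 4076
y ≡ 4076 (mod 7843)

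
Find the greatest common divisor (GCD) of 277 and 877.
1

Using the Euclidean algorithm:
277 = 0 × 877 + 277
877 = 3 × 277 + 46
277 = 6 × 46 + 1
46 = 46 × 1 + 0

GCD(277, 877) = 1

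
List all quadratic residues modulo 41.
QRs mod 41: {1, 2, 4, 5, 8, 9, 10, 16, 18, 20, 21, 23, 25, 31, 32, 33, 36, 37, 39, 40}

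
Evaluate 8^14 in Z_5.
Using Fermat: 8^{4} ≡ 1 (mod 5). 14 ≡ 2 (mod 4). So 8^{14} ≡ 8^{2} ≡ 4 (mod 5)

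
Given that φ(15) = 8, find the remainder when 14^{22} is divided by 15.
By Euler: 14^{8} ≡ 1 (mod 15) since gcd(14, 15) = 1. 22 = 2×8 + 6. So 14^{22} ≡ 14^{6} ≡ 1 (mod 15)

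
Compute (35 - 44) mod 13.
4

(35 - 44) = -9
-9 mod 13 = 4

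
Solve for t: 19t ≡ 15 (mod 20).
5

Since gcd(19, 20) = 1 divides 15, a solution exists.
Multiply both sides by the inverse of 19 mod 20:
  19^(-1) mod 20 = 19
  x ≡ 19 × 15 ≡ 285 ≡ 5 (mod 20)
Verification: 19 × 5 = 95 = 4 × 20 + 15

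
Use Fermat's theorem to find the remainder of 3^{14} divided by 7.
2

By Fermat's Little Theorem, a^(p-1) ≡ 1 (mod p) for prime p and gcd(a, p) = 1
Here p = 7, so 3^6 ≡ 1 (mod 7)
We can reduce the exponent: 14 mod 6 = 2
So 3^14 ≡ 3^2 (mod 7)
Computing: 3^2 mod 7 = 2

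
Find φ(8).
4

Prime factorization: 8 = 2^3
Using the formula φ(n) = n × Π(1 - 1/p) for each prime factor p:
φ(8) = 8 × (1 - 1/2)
φ(8) = 4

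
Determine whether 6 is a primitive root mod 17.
p - 1 = 16 has prime divisors 2. Check 6^(16/q) mod 17 for each: 6^(16/2) = 6^8 ≡ 16 (mod 17). None of these is 1, so 6 has order 16 = φ(17), so it is a primitive root mod 17.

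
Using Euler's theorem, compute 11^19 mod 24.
By Euler: 11^{8} ≡ 1 (mod 24) since gcd(11, 24) = 1. 19 = 2×8 + 3. So 11^{19} ≡ 11^{3} ≡ 11 (mod 24)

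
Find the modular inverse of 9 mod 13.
9^(-1) ≡ 3 (mod 13). Verification: 9 × 3 = 27 ≡ 1 (mod 13)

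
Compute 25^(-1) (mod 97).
66

Using Extended Euclidean Algorithm:
gcd(25, 97) = 1
Bezout coefficients: 25 × -31 + 97 × 8 = 1
So 25 × -31 ≡ 1 (mod 97)
The inverse is -31 mod 97 = 66
Verification: 25 × 66 = 1650 = 17 × 97 + 1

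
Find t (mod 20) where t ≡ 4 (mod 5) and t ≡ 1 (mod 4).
M = 5 × 4 = 20. M₁ = 4, y₁ ≡ 4 (mod 5). M₂ = 5, y₂ ≡ 1 (mod 4). t = 4×4×4 + 1×5×1 ≡ 9 (mod 20)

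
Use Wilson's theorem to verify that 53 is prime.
(52)! mod 53 = 52. Since this equals -1 (mod 53), Wilson confirms 53 is prime.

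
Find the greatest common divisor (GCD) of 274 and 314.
2

Using the Euclidean algorithm:
274 = 0 × 314 + 274
314 = 1 × 274 + 40
274 = 6 × 40 + 34
40 = 1 × 34 + 6
34 = 5 × 6 + 4
6 = 1 × 4 + 2
4 = 2 × 2 + 0

GCD(274, 314) = 2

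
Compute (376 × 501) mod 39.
6

(376 × 501) = 188376
188376 mod 39 = 6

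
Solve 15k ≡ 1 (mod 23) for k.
20

Using Extended Euclidean Algorithm:
gcd(15, 23) = 1
Bezout coefficients: 15 × -3 + 23 × 2 = 1
So 15 × -3 ≡ 1 (mod 23)
The inverse is -3 mod 23 = 20
Verification: 15 × 20 = 300 = 13 × 23 + 1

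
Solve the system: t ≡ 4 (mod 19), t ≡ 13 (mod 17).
M = 19 × 17 = 323. M₁ = 17, y₁ ≡ 9 (mod 19). M₂ = 19, y₂ ≡ 9 (mod 17). t = 4×17×9 + 13×19×9 ≡ 251 (mod 323)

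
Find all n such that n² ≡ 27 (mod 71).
The square roots of 27 mod 71 are 58 and 13. Verify: 58² = 3364 ≡ 27 (mod 71)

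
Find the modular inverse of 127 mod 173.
127^(-1) ≡ 94 (mod 173). Verification: 127 × 94 = 11938 ≡ 1 (mod 173)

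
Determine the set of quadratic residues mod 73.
QRs mod 73: {1, 2, 3, 4, 6, 8, 9, 12, 16, 18, 19, 23, 24, 25, 27, 32, 35, 36, 37, 38, 41, 46, 48, 49, 50, 54, 55, 57, 61, 64, 65, 67, 69, 70, 71, 72}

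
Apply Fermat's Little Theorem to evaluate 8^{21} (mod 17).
9

By Fermat's Little Theorem, a^(p-1) ≡ 1 (mod p) for prime p and gcd(a, p) = 1
Here p = 17, so 8^16 ≡ 1 (mod 17)
We can reduce the exponent: 21 mod 16 = 5
So 8^21 ≡ 8^5 (mod 17)
Computing: 8^5 mod 17 = 9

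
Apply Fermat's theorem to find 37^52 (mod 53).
By Fermat's Little Theorem, 37^{52} ≡ 1 (mod 53) since 53 is prime and gcd(37, 53) = 1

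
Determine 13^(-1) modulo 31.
13^(-1) ≡ 12 (mod 31). Verification: 13 × 12 = 156 ≡ 1 (mod 31)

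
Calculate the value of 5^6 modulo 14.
6 = 4 + 2 (binary 110). Repeated squaring mod 14: 5^1 ≡ 5; 5^2 ≡ 5² = 25 ≡ 11; 5^4 ≡ 11² = 121 ≡ 9. Multiply: 5^6 = 5^4 × 5^2 ≡ 9 × 11 (mod 14): 9 × 11 = 99 ≡ 1. So 5^6 ≡ 1 (mod 14).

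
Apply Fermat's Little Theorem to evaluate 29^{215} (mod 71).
30

By Fermat's Little Theorem, a^(p-1) ≡ 1 (mod p) for prime p and gcd(a, p) = 1
Here p = 71, so 29^70 ≡ 1 (mod 71)
We can reduce the exponent: 215 mod 70 = 5
So 29^215 ≡ 29^5 (mod 71)
Computing: 29^5 mod 71 = 30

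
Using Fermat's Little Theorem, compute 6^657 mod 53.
By Fermat: 6^{52} ≡ 1 (mod 53). 657 ≡ 33 (mod 52). So 6^{657} ≡ 6^{33} ≡ 43 (mod 53)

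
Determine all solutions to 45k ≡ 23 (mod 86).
33

Since gcd(45, 86) = 1 divides 23, a solution exists.
Multiply both sides by the inverse of 45 mod 86:
  45^(-1) mod 86 = 65
  x ≡ 65 × 23 ≡ 1495 ≡ 33 (mod 86)
Verification: 45 × 33 = 1485 = 17 × 86 + 23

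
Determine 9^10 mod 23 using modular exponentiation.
10 = 8 + 2 (binary 1010). Repeated squaring mod 23: 9^1 ≡ 9; 9^2 ≡ 9² = 81 ≡ 12; 9^4 ≡ 12² = 144 ≡ 6; 9^8 ≡ 6² = 36 ≡ 13. Multiply: 9^10 = 9^8 × 9^2 ≡ 13 × 12 (mod 23): 13 × 12 = 156 ≡ 18. So 9^10 ≡ 18 (mod 23).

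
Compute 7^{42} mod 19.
1

Using successive squaring:
Binary expansion of 42: 101010
Powers of 7 mod 19 (each is the square of the previous):
  7^1 ≡ 7 (mod 19)
  7^2 ≡ 7² = 49 ≡ 11 (mod 19)
  7^4 ≡ 11² = 121 ≡ 7 (mod 19)
  7^8 ≡ 7² = 49 ≡ 11 (mod 19)
  7^16 ≡ 11² = 121 ≡ 7 (mod 19)
  7^32 ≡ 7² = 49 ≡ 11 (mod 19)
42 = 32 + 8 + 2, so 7^42 = 7^32 × 7^8 × 7^2 ≡ 11 × 11 × 11 (mod 19)
Multiplying step by step:
  11 × 11 = 121 ≡ 7 (mod 19)
  7 × 11 = 77 ≡ 1 (mod 19)
Result: 7^42 ≡ 1 (mod 19)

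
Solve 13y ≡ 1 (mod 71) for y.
11

Using Extended Euclidean Algorithm:
gcd(13, 71) = 1
Bezout coefficients: 13 × 11 + 71 × -2 = 1
So 13 × 11 ≡ 1 (mod 71)
The inverse is 11 mod 71 = 11
Verification: 13 × 11 = 143 = 2 × 71 + 1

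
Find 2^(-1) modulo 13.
7

Using Extended Euclidean Algorithm:
gcd(2, 13) = 1
Bezout coefficients: 2 × -6 + 13 × 1 = 1
So 2 × -6 ≡ 1 (mod 13)
The inverse is -6 mod 13 = 7
Verification: 2 × 7 = 14 = 1 × 13 + 1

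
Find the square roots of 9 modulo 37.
The square roots of 9 mod 37 are 34 and 3. Verify: 34² = 1156 ≡ 9 (mod 37)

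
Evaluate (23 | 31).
(23/31) = 23^{15} mod 31 = -1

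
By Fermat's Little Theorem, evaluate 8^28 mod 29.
By Fermat's Little Theorem, 8^{28} ≡ 1 (mod 29) since 29 is prime and gcd(8, 29) = 1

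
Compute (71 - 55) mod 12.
4

(71 - 55) = 16
16 mod 12 = 4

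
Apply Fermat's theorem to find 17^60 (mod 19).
By Fermat: 17^{18} ≡ 1 (mod 19). 60 = 3×18 + 6. So 17^{60} ≡ 17^{6} ≡ 7 (mod 19)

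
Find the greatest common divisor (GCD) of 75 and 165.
15

Using the Euclidean algorithm:
75 = 0 × 165 + 75
165 = 2 × 75 + 15
75 = 5 × 15 + 0

GCD(75, 165) = 15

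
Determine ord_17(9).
Powers of 9 mod 17: 9^1≡9, 9^2≡13, 9^3≡15, 9^4≡16, 9^5≡8, 9^6≡4, 9^7≡2, 9^8≡1. Order = 8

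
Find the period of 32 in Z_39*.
Powers of 32 mod 39: 32^1≡32, 32^2≡10, 32^3≡8, 32^4≡22, 32^5≡2, 32^6≡25, 32^7≡20, 32^8≡16, 32^9≡5, 32^10≡4, 32^11≡11, 32^12≡1. Order = 12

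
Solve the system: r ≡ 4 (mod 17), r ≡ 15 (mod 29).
M = 17 × 29 = 493. M₁ = 29, y₁ ≡ 10 (mod 17). M₂ = 17, y₂ ≡ 12 (mod 29). r = 4×29×10 + 15×17×12 ≡ 276 (mod 493)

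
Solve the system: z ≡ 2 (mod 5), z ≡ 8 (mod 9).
M = 5 × 9 = 45. M₁ = 9, y₁ ≡ 4 (mod 5). M₂ = 5, y₂ ≡ 2 (mod 9). z = 2×9×4 + 8×5×2 ≡ 17 (mod 45)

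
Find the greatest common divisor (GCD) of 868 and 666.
2

Using the Euclidean algorithm:
868 = 1 × 666 + 202
666 = 3 × 202 + 60
202 = 3 × 60 + 22
60 = 2 × 22 + 16
22 = 1 × 16 + 6
16 = 2 × 6 + 4
6 = 1 × 4 + 2
4 = 2 × 2 + 0

GCD(868, 666) = 2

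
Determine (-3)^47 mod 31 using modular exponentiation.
Using Fermat: (-3)^{30} ≡ 1 (mod 31). 47 ≡ 17 (mod 30). So (-3)^{47} ≡ (-3)^{17} ≡ 9 (mod 31)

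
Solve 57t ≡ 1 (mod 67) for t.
20

Using Extended Euclidean Algorithm:
gcd(57, 67) = 1
Bezout coefficients: 57 × 20 + 67 × -17 = 1
So 57 × 20 ≡ 1 (mod 67)
The inverse is 20 mod 67 = 20
Verification: 57 × 20 = 1140 = 17 × 67 + 1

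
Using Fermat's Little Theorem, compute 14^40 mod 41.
By Fermat's Little Theorem, 14^{40} ≡ 1 (mod 41) since 41 is prime and gcd(14, 41) = 1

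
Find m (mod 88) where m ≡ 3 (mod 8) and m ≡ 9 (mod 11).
M = 8 × 11 = 88. M₁ = 11, y₁ ≡ 3 (mod 8). M₂ = 8, y₂ ≡ 7 (mod 11). m = 3×11×3 + 9×8×7 ≡ 75 (mod 88)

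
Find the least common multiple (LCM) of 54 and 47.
2538

First find GCD(54, 47) using the Euclidean algorithm:
54 = 1 × 47 + 7
47 = 6 × 7 + 5
7 = 1 × 5 + 2
5 = 2 × 2 + 1
2 = 2 × 1 + 0
GCD(54, 47) = 1

LCM formula: LCM(a, b) = (a × b) / GCD(a, b)
LCM(54, 47) = (54 × 47) / 1
LCM(54, 47) = 2538 / 1
LCM(54, 47) = 2538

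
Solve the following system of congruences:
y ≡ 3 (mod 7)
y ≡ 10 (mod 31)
10

Using the Chinese Remainder Theorem:
M = product of moduli = 217
For equation 1: M_1 = 31, 31 ≡ 3 (mod 7), inverse of 31 mod 7 is 5 (check: 3 × 5 = 15 ≡ 1 (mod 7))
For equation 2: M_2 = 7, 7 ≡ 7 (mod 31), inverse of 7 mod 31 is 9 (check: 7 × 9 = 63 ≡ 1 (mod 31))
Combine: y ≡ Σ r_i×M_i×(M_i⁻¹ mod m_i) = 3×31×5 + 10×7×9 = 465 + 630 = 1095
1095 mod 217 = 10
y ≡ 10 (mod 217)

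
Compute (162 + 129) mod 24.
3

(162 + 129) = 291
291 mod 24 = 3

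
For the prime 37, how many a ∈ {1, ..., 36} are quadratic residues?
For prime 37, there are (p-1)/2 = (37-1)/2 = 18 quadratic residues (excluding 0).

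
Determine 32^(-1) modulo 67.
32^(-1) ≡ 44 (mod 67). Verification: 32 × 44 = 1408 ≡ 1 (mod 67)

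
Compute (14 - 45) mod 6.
5

(14 - 45) = -31
-31 mod 6 = 5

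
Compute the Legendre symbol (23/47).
(23/47) = 23^{23} mod 47 = -1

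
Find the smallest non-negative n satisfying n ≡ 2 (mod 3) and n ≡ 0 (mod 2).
M = 3 × 2 = 6. M₁ = 2, y₁ ≡ 2 (mod 3). M₂ = 3, y₂ ≡ 1 (mod 2). n = 2×2×2 + 0×3×1 ≡ 2 (mod 6)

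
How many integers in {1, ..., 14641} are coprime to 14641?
13310

Prime factorization: 14641 = 11^4
Using the formula φ(n) = n × Π(1 - 1/p) for each prime factor p:
φ(14641) = 14641 × (1 - 1/11)
φ(14641) = 13310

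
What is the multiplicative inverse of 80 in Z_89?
79

Using Extended Euclidean Algorithm:
gcd(80, 89) = 1
Bezout coefficients: 80 × -10 + 89 × 9 = 1
So 80 × -10 ≡ 1 (mod 89)
The inverse is -10 mod 89 = 79
Verification: 80 × 79 = 6320 = 71 × 89 + 1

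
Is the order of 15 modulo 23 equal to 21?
No, the actual order is 22, not 21.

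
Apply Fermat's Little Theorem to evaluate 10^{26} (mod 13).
9

By Fermat's Little Theorem, a^(p-1) ≡ 1 (mod p) for prime p and gcd(a, p) = 1
Here p = 13, so 10^12 ≡ 1 (mod 13)
We can reduce the exponent: 26 mod 12 = 2
So 10^26 ≡ 10^2 (mod 13)
Computing: 10^2 mod 13 = 9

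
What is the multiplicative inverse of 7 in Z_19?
7^(-1) ≡ 11 (mod 19). Verification: 7 × 11 = 77 ≡ 1 (mod 19)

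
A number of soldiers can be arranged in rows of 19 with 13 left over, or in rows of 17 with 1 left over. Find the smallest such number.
M = 19 × 17 = 323. M₁ = 17, y₁ ≡ 9 (mod 19). M₂ = 19, y₂ ≡ 9 (mod 17). x = 13×17×9 + 1×19×9 ≡ 222 (mod 323). The smallest positive such number is 222.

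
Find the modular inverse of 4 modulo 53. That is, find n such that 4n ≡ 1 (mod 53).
40

Using Extended Euclidean Algorithm:
gcd(4, 53) = 1
Bezout coefficients: 4 × -13 + 53 × 1 = 1
So 4 × -13 ≡ 1 (mod 53)
The inverse is -13 mod 53 = 40
Verification: 4 × 40 = 160 = 3 × 53 + 1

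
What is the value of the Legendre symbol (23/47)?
(23/47) = 23^{23} mod 47 = -1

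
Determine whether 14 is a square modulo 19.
By Euler's criterion: 14^{9} ≡ 18 (mod 19). Since this equals -1 (≡ 18), 14 is not a QR.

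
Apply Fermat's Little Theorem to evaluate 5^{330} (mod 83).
25

By Fermat's Little Theorem, a^(p-1) ≡ 1 (mod p) for prime p and gcd(a, p) = 1
Here p = 83, so 5^82 ≡ 1 (mod 83)
We can reduce the exponent: 330 mod 82 = 2
So 5^330 ≡ 5^2 (mod 83)
Computing: 5^2 mod 83 = 25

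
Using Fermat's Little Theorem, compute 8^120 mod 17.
By Fermat: 8^{16} ≡ 1 (mod 17). 120 = 7×16 + 8. So 8^{120} ≡ 8^{8} ≡ 1 (mod 17)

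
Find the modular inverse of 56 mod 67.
56^(-1) ≡ 6 (mod 67). Verification: 56 × 6 = 336 ≡ 1 (mod 67)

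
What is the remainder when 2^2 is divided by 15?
2 = 2 (binary 10). Repeated squaring mod 15: 2^1 ≡ 2; 2^2 ≡ 2² = 4 ≡ 4. So 2^2 ≡ 4 (mod 15).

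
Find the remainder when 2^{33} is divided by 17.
By Fermat: 2^{16} ≡ 1 (mod 17). 33 = 2×16 + 1. So 2^{33} ≡ 2^{1} ≡ 2 (mod 17)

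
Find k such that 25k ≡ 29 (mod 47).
35

Since gcd(25, 47) = 1 divides 29, a solution exists.
Multiply both sides by the inverse of 25 mod 47:
  25^(-1) mod 47 = 32
  x ≡ 32 × 29 ≡ 928 ≡ 35 (mod 47)
Verification: 25 × 35 = 875 = 18 × 47 + 29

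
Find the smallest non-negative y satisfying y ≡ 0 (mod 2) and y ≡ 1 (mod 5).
M = 2 × 5 = 10. M₁ = 5, y₁ ≡ 1 (mod 2). M₂ = 2, y₂ ≡ 3 (mod 5). y = 0×5×1 + 1×2×3 ≡ 6 (mod 10)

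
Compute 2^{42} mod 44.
4

Using successive squaring:
Binary expansion of 42: 101010
Powers of 2 mod 44 (each is the square of the previous):
  2^1 ≡ 2 (mod 44)
  2^2 ≡ 2² = 4 ≡ 4 (mod 44)
  2^4 ≡ 4² = 16 ≡ 16 (mod 44)
  2^8 ≡ 16² = 256 ≡ 36 (mod 44)
  2^16 ≡ 36² = 1296 ≡ 20 (mod 44)
  2^32 ≡ 20² = 400 ≡ 4 (mod 44)
42 = 32 + 8 + 2, so 2^42 = 2^32 × 2^8 × 2^2 ≡ 4 × 36 × 4 (mod 44)
Multiplying step by step:
  4 × 36 = 144 ≡ 12 (mod 44)
  12 × 4 = 48 ≡ 4 (mod 44)
Result: 2^42 ≡ 4 (mod 44)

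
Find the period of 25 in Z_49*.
Powers of 25 mod 49: 25^1≡25, 25^2≡37, 25^3≡43, 25^4≡46, 25^5≡23, 25^6≡36, 25^7≡18, 25^8≡9, 25^9≡29, 25^10≡39, 25^11≡44, 25^12≡22, 25^13≡11, 25^14≡30, 25^15≡15, 25^16≡32, 25^17≡16, 25^18≡8, 25^19≡4, 25^20≡2, 25^21≡1. Order = 21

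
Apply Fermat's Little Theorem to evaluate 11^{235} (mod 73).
68

By Fermat's Little Theorem, a^(p-1) ≡ 1 (mod p) for prime p and gcd(a, p) = 1
Here p = 73, so 11^72 ≡ 1 (mod 73)
We can reduce the exponent: 235 mod 72 = 19
So 11^235 ≡ 11^19 (mod 73)
Computing: 11^19 mod 73 = 68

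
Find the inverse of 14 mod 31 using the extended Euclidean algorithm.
Extended GCD: 14(-11) + 31(5) = 1. So 14^(-1) ≡ 20 ≡ 20 (mod 31). Verify: 14 × 20 = 280 ≡ 1 (mod 31)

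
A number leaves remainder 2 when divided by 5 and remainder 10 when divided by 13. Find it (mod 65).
M = 5 × 13 = 65. M₁ = 13, y₁ ≡ 2 (mod 5). M₂ = 5, y₂ ≡ 8 (mod 13). m = 2×13×2 + 10×5×8 ≡ 62 (mod 65)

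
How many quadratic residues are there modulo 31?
For prime 31, there are (p-1)/2 = (31-1)/2 = 15 quadratic residues (excluding 0).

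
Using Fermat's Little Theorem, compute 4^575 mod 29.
By Fermat: 4^{28} ≡ 1 (mod 29). 575 ≡ 15 (mod 28). So 4^{575} ≡ 4^{15} ≡ 4 (mod 29)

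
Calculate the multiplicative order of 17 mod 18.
Powers of 17 mod 18: 17^1≡17, 17^2≡1. Order = 2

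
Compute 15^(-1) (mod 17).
15^(-1) ≡ 8 (mod 17). Verification: 15 × 8 = 120 ≡ 1 (mod 17)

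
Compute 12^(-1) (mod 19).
12^(-1) ≡ 8 (mod 19). Verification: 12 × 8 = 96 ≡ 1 (mod 19)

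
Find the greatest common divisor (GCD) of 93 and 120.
3

Using the Euclidean algorithm:
93 = 0 × 120 + 93
120 = 1 × 93 + 27
93 = 3 × 27 + 12
27 = 2 × 12 + 3
12 = 4 × 3 + 0

GCD(93, 120) = 3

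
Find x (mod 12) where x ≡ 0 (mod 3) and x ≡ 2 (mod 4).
M = 3 × 4 = 12. M₁ = 4, y₁ ≡ 1 (mod 3). M₂ = 3, y₂ ≡ 3 (mod 4). x = 0×4×1 + 2×3×3 ≡ 6 (mod 12)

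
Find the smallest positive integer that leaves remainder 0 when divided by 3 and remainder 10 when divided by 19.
M = 3 × 19 = 57. M₁ = 19, y₁ ≡ 1 (mod 3). M₂ = 3, y₂ ≡ 13 (mod 19). t = 0×19×1 + 10×3×13 ≡ 48 (mod 57). The smallest positive such number is 48.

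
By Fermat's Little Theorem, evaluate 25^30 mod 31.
By Fermat's Little Theorem, 25^{30} ≡ 1 (mod 31) since 31 is prime and gcd(25, 31) = 1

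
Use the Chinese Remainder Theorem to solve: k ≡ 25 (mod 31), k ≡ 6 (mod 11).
149

Using the Chinese Remainder Theorem:
M = product of moduli = 341
For equation 1: M_1 = 11, 11 ≡ 11 (mod 31), inverse of 11 mod 31 is 17 (check: 11 × 17 = 187 ≡ 1 (mod 31))
For equation 2: M_2 = 31, 31 ≡ 9 (mod 11), inverse of 31 mod 11 is 5 (check: 9 × 5 = 45 ≡ 1 (mod 11))
Combine: k ≡ Σ r_i×M_i×(M_i⁻¹ mod m_i) = 25×11×17 + 6×31×5 = 4675 + 930 = 5605
5605 mod 341 = 149
k ≡ 149 (mod 341)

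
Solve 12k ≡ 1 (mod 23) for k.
2

Using Extended Euclidean Algorithm:
gcd(12, 23) = 1
Bezout coefficients: 12 × 2 + 23 × -1 = 1
So 12 × 2 ≡ 1 (mod 23)
The inverse is 2 mod 23 = 2
Verification: 12 × 2 = 24 = 1 × 23 + 1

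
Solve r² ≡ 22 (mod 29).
The square roots of 22 mod 29 are 15 and 14. Verify: 15² = 225 ≡ 22 (mod 29)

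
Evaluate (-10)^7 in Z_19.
(-10) ≡ 9 (mod 19). 7 = 4 + 2 + 1 (binary 111). Repeated squaring mod 19: 9^1 ≡ 9; 9^2 ≡ 9² = 81 ≡ 5; 9^4 ≡ 5² = 25 ≡ 6. Multiply: (-10)^7 ≡ 9^4 × 9^2 × 9^1 ≡ 6 × 5 × 9 (mod 19): 6 × 5 = 30 ≡ 11; 11 × 9 = 99 ≡ 4. So (-10)^7 ≡ 4 (mod 19).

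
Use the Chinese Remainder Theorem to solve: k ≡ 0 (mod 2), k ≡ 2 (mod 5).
M = 2 × 5 = 10. M₁ = 5, y₁ ≡ 1 (mod 2). M₂ = 2, y₂ ≡ 3 (mod 5). k = 0×5×1 + 2×2×3 ≡ 2 (mod 10)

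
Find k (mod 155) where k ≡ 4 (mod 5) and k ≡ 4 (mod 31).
M = 5 × 31 = 155. M₁ = 31, y₁ ≡ 1 (mod 5). M₂ = 5, y₂ ≡ 25 (mod 31). k = 4×31×1 + 4×5×25 ≡ 4 (mod 155)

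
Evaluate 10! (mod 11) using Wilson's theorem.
By Wilson's theorem, (10)! ≡ -1 ≡ 10 (mod 11)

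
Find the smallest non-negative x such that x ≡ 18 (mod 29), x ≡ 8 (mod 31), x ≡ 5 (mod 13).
10951

Using the Chinese Remainder Theorem:
M = product of moduli = 11687
For equation 1: M_1 = 403, 403 ≡ 26 (mod 29), inverse of 403 mod 29 is 19 (check: 26 × 19 = 494 ≡ 1 (mod 29))
For equation 2: M_2 = 377, 377 ≡ 5 (mod 31), inverse of 377 mod 31 is 25 (check: 5 × 25 = 125 ≡ 1 (mod 31))
For equation 3: M_3 = 899, 899 ≡ 2 (mod 13), inverse of 899 mod 13 is 7 (check: 2 × 7 = 14 ≡ 1 (mod 13))
Combine: x ≡ Σ r_i×M_i×(M_i⁻¹ mod m_i) = 18×403×19 + 8×377×25 + 5×899×7 = 137826 + 75400 + 31465 = 244691
244691 mod 11687 = 10951
x ≡ 10951 (mod 11687)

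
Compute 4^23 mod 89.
Using repeated squaring. 23 = 16 + 4 + 2 + 1 (binary 10111). Repeated squaring mod 89: 4^1 ≡ 4; 4^2 ≡ 4² = 16 ≡ 16; 4^4 ≡ 16² = 256 ≡ 78; 4^8 ≡ 78² = 6084 ≡ 32; 4^16 ≡ 32² = 1024 ≡ 45. Multiply: 4^23 = 4^16 × 4^4 × 4^2 × 4^1 ≡ 45 × 78 × 16 × 4 (mod 89): 45 × 78 = 3510 ≡ 39; 39 × 16 = 624 ≡ 1; 1 × 4 = 4 ≡ 4. So 4^23 ≡ 4 (mod 89).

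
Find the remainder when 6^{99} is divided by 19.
By Fermat: 6^{18} ≡ 1 (mod 19). 99 = 5×18 + 9. So 6^{99} ≡ 6^{9} ≡ 1 (mod 19)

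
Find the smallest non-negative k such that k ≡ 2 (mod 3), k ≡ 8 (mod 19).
8

Using the Chinese Remainder Theorem:
M = product of moduli = 57
For equation 1: M_1 = 19, 19 ≡ 1 (mod 3), inverse of 19 mod 3 is 1 (check: 1 × 1 = 1 ≡ 1 (mod 3))
For equation 2: M_2 = 3, 3 ≡ 3 (mod 19), inverse of 3 mod 19 is 13 (check: 3 × 13 = 39 ≡ 1 (mod 19))
Combine: k ≡ Σ r_i×M_i×(M_i⁻¹ mod m_i) = 2×19×1 + 8×3×13 = 38 + 312 = 350
350 mod 57 = 8
k ≡ 8 (mod 57)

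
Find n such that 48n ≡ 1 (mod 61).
48^(-1) ≡ 14 (mod 61). Verification: 48 × 14 = 672 ≡ 1 (mod 61)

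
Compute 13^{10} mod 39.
13

Using successive squaring:
Binary expansion of 10: 1010
Powers of 13 mod 39 (each is the square of the previous):
  13^1 ≡ 13 (mod 39)
  13^2 ≡ 13² = 169 ≡ 13 (mod 39)
  13^4 ≡ 13² = 169 ≡ 13 (mod 39)
  13^8 ≡ 13² = 169 ≡ 13 (mod 39)
10 = 8 + 2, so 13^10 = 13^8 × 13^2 ≡ 13 × 13 (mod 39)
Multiplying step by step:
  13 × 13 = 169 ≡ 13 (mod 39)
Result: 13^10 ≡ 13 (mod 39)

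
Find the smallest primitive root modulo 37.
p - 1 = 36 has prime divisors 2, 3. h is a primitive root mod 37 iff h^(36/q) ≢ 1 (mod 37) for each such q.
h = 2: 2^18 ≡ 36, 2^12 ≡ 26 (mod 37); none is 1, so 2 has order 36 and is a primitive root.
The smallest primitive root mod 37 is g = 2.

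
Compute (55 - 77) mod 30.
8

(55 - 77) = -22
-22 mod 30 = 8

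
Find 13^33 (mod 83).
Using repeated squaring. 33 = 32 + 1 (binary 100001). Repeated squaring mod 83: 13^1 ≡ 13; 13^2 ≡ 13² = 169 ≡ 3; 13^4 ≡ 3² = 9 ≡ 9; 13^8 ≡ 9² = 81 ≡ 81; 13^16 ≡ 81² = 6561 ≡ 4; 13^32 ≡ 4² = 16 ≡ 16. Multiply: 13^33 = 13^32 × 13^1 ≡ 16 × 13 (mod 83): 16 × 13 = 208 ≡ 42. So 13^33 ≡ 42 (mod 83).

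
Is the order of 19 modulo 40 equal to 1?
No, the actual order is 2, not 1.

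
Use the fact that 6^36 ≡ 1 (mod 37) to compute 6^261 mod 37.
By Fermat: 6^{36} ≡ 1 (mod 37). 261 ≡ 9 (mod 36). So 6^{261} ≡ 6^{9} ≡ 6 (mod 37)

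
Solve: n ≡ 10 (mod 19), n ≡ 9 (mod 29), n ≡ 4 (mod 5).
M = 19 × 29 × 5 = 2755. M₁ = 145, y₁ ≡ 8 (mod 19). M₂ = 95, y₂ ≡ 11 (mod 29). M₃ = 551, y₃ ≡ 1 (mod 5). n = 10×145×8 + 9×95×11 + 4×551×1 ≡ 1169 (mod 2755)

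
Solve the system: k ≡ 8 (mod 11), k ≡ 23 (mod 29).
M = 11 × 29 = 319. M₁ = 29, y₁ ≡ 8 (mod 11). M₂ = 11, y₂ ≡ 8 (mod 29). k = 8×29×8 + 23×11×8 ≡ 52 (mod 319)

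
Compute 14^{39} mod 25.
9

Using successive squaring:
Binary expansion of 39: 100111
Powers of 14 mod 25 (each is the square of the previous):
  14^1 ≡ 14 (mod 25)
  14^2 ≡ 14² = 196 ≡ 21 (mod 25)
  14^4 ≡ 21² = 441 ≡ 16 (mod 25)
  14^8 ≡ 16² = 256 ≡ 6 (mod 25)
  14^16 ≡ 6² = 36 ≡ 11 (mod 25)
  14^32 ≡ 11² = 121 ≡ 21 (mod 25)
39 = 32 + 4 + 2 + 1, so 14^39 = 14^32 × 14^4 × 14^2 × 14^1 ≡ 21 × 16 × 21 × 14 (mod 25)
Multiplying step by step:
  21 × 16 = 336 ≡ 11 (mod 25)
  11 × 21 = 231 ≡ 6 (mod 25)
  6 × 14 = 84 ≡ 9 (mod 25)
Result: 14^39 ≡ 9 (mod 25)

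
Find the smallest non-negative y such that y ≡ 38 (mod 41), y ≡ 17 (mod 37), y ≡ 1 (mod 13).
12338

Using the Chinese Remainder Theorem:
M = product of moduli = 19721
For equation 1: M_1 = 481, 481 ≡ 30 (mod 41), inverse of 481 mod 41 is 26 (check: 30 × 26 = 780 ≡ 1 (mod 41))
For equation 2: M_2 = 533, 533 ≡ 15 (mod 37), inverse of 533 mod 37 is 5 (check: 15 × 5 = 75 ≡ 1 (mod 37))
For equation 3: M_3 = 1517, 1517 ≡ 9 (mod 13), inverse of 1517 mod 13 is 3 (check: 9 × 3 = 27 ≡ 1 (mod 13))
Combine: y ≡ Σ r_i×M_i×(M_i⁻¹ mod m_i) = 38×481×26 + 17×533×5 + 1×1517×3 = 475228 + 45305 + 4551 = 525084
525084 mod 19721 = 12338
y ≡ 12338 (mod 19721)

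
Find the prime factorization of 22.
2 × 11

Divide by primes starting from smallest:
22 ÷ 2 = 11
11 ÷ 11 = 1

22 = 2 × 11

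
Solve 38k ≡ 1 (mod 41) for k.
27

Using Extended Euclidean Algorithm:
gcd(38, 41) = 1
Bezout coefficients: 38 × -14 + 41 × 13 = 1
So 38 × -14 ≡ 1 (mod 41)
The inverse is -14 mod 41 = 27
Verification: 38 × 27 = 1026 = 25 × 41 + 1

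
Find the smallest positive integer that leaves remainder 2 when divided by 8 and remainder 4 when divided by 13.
M = 8 × 13 = 104. M₁ = 13, y₁ ≡ 5 (mod 8). M₂ = 8, y₂ ≡ 5 (mod 13). t = 2×13×5 + 4×8×5 ≡ 82 (mod 104). The smallest positive such number is 82.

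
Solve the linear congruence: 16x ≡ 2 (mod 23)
3

Since gcd(16, 23) = 1 divides 2, a solution exists.
Multiply both sides by the inverse of 16 mod 23:
  16^(-1) mod 23 = 13
  x ≡ 13 × 2 ≡ 26 ≡ 3 (mod 23)
Verification: 16 × 3 = 48 = 2 × 23 + 2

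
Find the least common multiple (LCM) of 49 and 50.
2450

First find GCD(49, 50) using the Euclidean algorithm:
49 = 0 × 50 + 49
50 = 1 × 49 + 1
49 = 49 × 1 + 0
GCD(49, 50) = 1

LCM formula: LCM(a, b) = (a × b) / GCD(a, b)
LCM(49, 50) = (49 × 50) / 1
LCM(49, 50) = 2450 / 1
LCM(49, 50) = 2450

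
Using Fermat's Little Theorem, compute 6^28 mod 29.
By Fermat's Little Theorem, 6^{28} ≡ 1 (mod 29) since 29 is prime and gcd(6, 29) = 1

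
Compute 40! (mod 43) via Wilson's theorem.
(42)! = (40)! × (41) × (42) ≡ -1 (mod 43). So (40)! ≡ -1 × [(42)(41)]^(-1) ≡ 21 (mod 43)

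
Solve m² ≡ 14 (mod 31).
The square roots of 14 mod 31 are 18 and 13. Verify: 18² = 324 ≡ 14 (mod 31)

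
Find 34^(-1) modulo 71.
23

Using Extended Euclidean Algorithm:
gcd(34, 71) = 1
Bezout coefficients: 34 × 23 + 71 × -11 = 1
So 34 × 23 ≡ 1 (mod 71)
The inverse is 23 mod 71 = 23
Verification: 34 × 23 = 782 = 11 × 71 + 1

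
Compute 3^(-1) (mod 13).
9

Using Extended Euclidean Algorithm:
gcd(3, 13) = 1
Bezout coefficients: 3 × -4 + 13 × 1 = 1
So 3 × -4 ≡ 1 (mod 13)
The inverse is -4 mod 13 = 9
Verification: 3 × 9 = 27 = 2 × 13 + 1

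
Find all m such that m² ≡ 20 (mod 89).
The square roots of 20 mod 89 are 51 and 38. Verify: 51² = 2601 ≡ 20 (mod 89)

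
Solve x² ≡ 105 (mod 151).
The square roots of 105 mod 151 are 16 and 135. Verify: 16² = 256 ≡ 105 (mod 151)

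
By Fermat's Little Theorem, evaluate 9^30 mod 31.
By Fermat's Little Theorem, 9^{30} ≡ 1 (mod 31) since 31 is prime and gcd(9, 31) = 1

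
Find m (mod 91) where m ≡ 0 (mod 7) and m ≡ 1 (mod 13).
M = 7 × 13 = 91. M₁ = 13, y₁ ≡ 6 (mod 7). M₂ = 7, y₂ ≡ 2 (mod 13). m = 0×13×6 + 1×7×2 ≡ 14 (mod 91)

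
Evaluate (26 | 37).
(26/37) = 26^{18} mod 37 = 1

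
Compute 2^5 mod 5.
5 = 4 + 1 (binary 101). Repeated squaring mod 5: 2^1 ≡ 2; 2^2 ≡ 2² = 4 ≡ 4; 2^4 ≡ 4² = 16 ≡ 1. Multiply: 2^5 = 2^4 × 2^1 ≡ 1 × 2 (mod 5): 1 × 2 = 2 ≡ 2. So 2^5 ≡ 2 (mod 5).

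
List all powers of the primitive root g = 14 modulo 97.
g^1, g^2, ..., g^{96} mod 97: {14, 2, 28, 4, 56, 8, 15, 16, 30, 32, 60, 64, 23, 31, 46, 62, 92, 27, 87, 54, 77, 11, 57, 22, 17, 44, 34, 88, 68, 79, 39, 61, 78, 25, 59, 50, 21, 3, 42, 6, 84, 12, 71, 24, 45, 48, 90, 96, 83, 95, 69, 93, 41, 89, 82, 81, 67, 65, 37, 33, 74, 66, 51, 35, 5, 70, 10, 43, 20, 86, 40, 75, 80, 53, 63, 9, 29, 18, 58, 36, 19, 72, 38, 47, 76, 94, 55, 91, 13, 85, 26, 73, 52, 49, 7, 1}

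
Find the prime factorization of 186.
2 × 3 × 31

Divide by primes starting from smallest:
186 ÷ 2 = 93
93 ÷ 3 = 31
31 ÷ 31 = 1

186 = 2 × 3 × 31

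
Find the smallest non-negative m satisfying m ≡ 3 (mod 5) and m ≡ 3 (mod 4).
M = 5 × 4 = 20. M₁ = 4, y₁ ≡ 4 (mod 5). M₂ = 5, y₂ ≡ 1 (mod 4). m = 3×4×4 + 3×5×1 ≡ 3 (mod 20)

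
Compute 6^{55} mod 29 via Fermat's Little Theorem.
5

By Fermat's Little Theorem, a^(p-1) ≡ 1 (mod p) for prime p and gcd(a, p) = 1
Here p = 29, so 6^28 ≡ 1 (mod 29)
We can reduce the exponent: 55 mod 28 = 27
So 6^55 ≡ 6^27 (mod 29)
Computing: 6^27 mod 29 = 5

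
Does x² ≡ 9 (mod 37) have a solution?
By Euler's criterion: 9^{18} ≡ 1 (mod 37). Since this equals 1, 9 is a QR.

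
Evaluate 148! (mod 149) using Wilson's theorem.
By Wilson's theorem, (148)! ≡ -1 ≡ 148 (mod 149)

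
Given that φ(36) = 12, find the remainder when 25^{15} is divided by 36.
By Euler: 25^{12} ≡ 1 (mod 36) since gcd(25, 36) = 1. 15 = 1×12 + 3. So 25^{15} ≡ 25^{3} ≡ 1 (mod 36)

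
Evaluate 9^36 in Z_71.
Using repeated squaring. 36 = 32 + 4 (binary 100100). Repeated squaring mod 71: 9^1 ≡ 9; 9^2 ≡ 9² = 81 ≡ 10; 9^4 ≡ 10² = 100 ≡ 29; 9^8 ≡ 29² = 841 ≡ 60; 9^16 ≡ 60² = 3600 ≡ 50; 9^32 ≡ 50² = 2500 ≡ 15. Multiply: 9^36 = 9^32 × 9^4 ≡ 15 × 29 (mod 71): 15 × 29 = 435 ≡ 9. So 9^36 ≡ 9 (mod 71).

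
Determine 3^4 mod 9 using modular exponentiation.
4 = 4 (binary 100). Repeated squaring mod 9: 3^1 ≡ 3; 3^2 ≡ 3² = 9 ≡ 0; 3^4 ≡ 0² = 0 ≡ 0. So 3^4 ≡ 0 (mod 9).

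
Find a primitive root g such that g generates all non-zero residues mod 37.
p - 1 = 36 has prime divisors 2, 3. h is a primitive root mod 37 iff h^(36/q) ≢ 1 (mod 37) for each such q.
h = 2: 2^18 ≡ 36, 2^12 ≡ 26 (mod 37); none is 1, so 2 has order 36 and is a primitive root.
The smallest primitive root mod 37 is g = 2.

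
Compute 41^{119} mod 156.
137

Using successive squaring:
Binary expansion of 119: 1110111
Powers of 41 mod 156 (each is the square of the previous):
  41^1 ≡ 41 (mod 156)
  41^2 ≡ 41² = 1681 ≡ 121 (mod 156)
  41^4 ≡ 121² = 14641 ≡ 133 (mod 156)
  41^8 ≡ 133² = 17689 ≡ 61 (mod 156)
  41^16 ≡ 61² = 3721 ≡ 133 (mod 156)
  41^32 ≡ 133² = 17689 ≡ 61 (mod 156)
  41^64 ≡ 61² = 3721 ≡ 133 (mod 156)
119 = 64 + 32 + 16 + 4 + 2 + 1, so 41^119 = 41^64 × 41^32 × 41^16 × 41^4 × 41^2 × 41^1 ≡ 133 × 61 × 133 × 133 × 121 × 41 (mod 156)
Multiplying step by step:
  133 × 61 = 8113 ≡ 1 (mod 156)
  1 × 133 = 133 ≡ 133 (mod 156)
  133 × 133 = 17689 ≡ 61 (mod 156)
  61 × 121 = 7381 ≡ 49 (mod 156)
  49 × 41 = 2009 ≡ 137 (mod 156)
Result: 41^119 ≡ 137 (mod 156)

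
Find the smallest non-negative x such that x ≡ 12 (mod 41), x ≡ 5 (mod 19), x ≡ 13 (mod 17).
7187

Using the Chinese Remainder Theorem:
M = product of moduli = 13243
For equation 1: M_1 = 323, 323 ≡ 36 (mod 41), inverse of 323 mod 41 is 8 (check: 36 × 8 = 288 ≡ 1 (mod 41))
For equation 2: M_2 = 697, 697 ≡ 13 (mod 19), inverse of 697 mod 19 is 3 (check: 13 × 3 = 39 ≡ 1 (mod 19))
For equation 3: M_3 = 779, 779 ≡ 14 (mod 17), inverse of 779 mod 17 is 11 (check: 14 × 11 = 154 ≡ 1 (mod 17))
Combine: x ≡ Σ r_i×M_i×(M_i⁻¹ mod m_i) = 12×323×8 + 5×697×3 + 13×779×11 = 31008 + 10455 + 111397 = 152860
152860 mod 13243 = 7187
x ≡ 7187 (mod 13243)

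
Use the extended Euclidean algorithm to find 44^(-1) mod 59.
Extended GCD: 44(-4) + 59(3) = 1. So 44^(-1) ≡ 55 ≡ 55 (mod 59). Verify: 44 × 55 = 2420 ≡ 1 (mod 59)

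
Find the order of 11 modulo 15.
Powers of 11 mod 15: 11^1≡11, 11^2≡1. Order = 2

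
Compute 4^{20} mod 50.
26

Using successive squaring:
Binary expansion of 20: 10100
Powers of 4 mod 50 (each is the square of the previous):
  4^1 ≡ 4 (mod 50)
  4^2 ≡ 4² = 16 ≡ 16 (mod 50)
  4^4 ≡ 16² = 256 ≡ 6 (mod 50)
  4^8 ≡ 6² = 36 ≡ 36 (mod 50)
  4^16 ≡ 36² = 1296 ≡ 46 (mod 50)
20 = 16 + 4, so 4^20 = 4^16 × 4^4 ≡ 46 × 6 (mod 50)
Multiplying step by step:
  46 × 6 = 276 ≡ 26 (mod 50)
Result: 4^20 ≡ 26 (mod 50)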